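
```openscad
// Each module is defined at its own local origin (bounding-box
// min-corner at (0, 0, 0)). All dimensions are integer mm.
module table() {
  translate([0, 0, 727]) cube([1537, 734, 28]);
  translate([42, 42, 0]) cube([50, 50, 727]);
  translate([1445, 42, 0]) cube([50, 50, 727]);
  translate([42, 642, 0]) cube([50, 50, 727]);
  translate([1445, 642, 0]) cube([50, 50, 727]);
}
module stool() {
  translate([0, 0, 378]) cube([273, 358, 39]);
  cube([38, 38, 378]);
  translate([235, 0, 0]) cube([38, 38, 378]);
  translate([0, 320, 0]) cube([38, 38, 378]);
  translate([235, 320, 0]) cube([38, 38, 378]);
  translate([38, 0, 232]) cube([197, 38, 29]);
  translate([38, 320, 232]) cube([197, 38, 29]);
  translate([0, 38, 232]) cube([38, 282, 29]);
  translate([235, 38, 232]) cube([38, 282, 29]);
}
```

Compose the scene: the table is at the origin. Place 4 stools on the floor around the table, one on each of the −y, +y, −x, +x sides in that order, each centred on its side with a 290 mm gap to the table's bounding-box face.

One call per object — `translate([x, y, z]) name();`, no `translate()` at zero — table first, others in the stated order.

table();
translate([632, -648, 0]) stool();
translate([632, 1024, 0]) stool();
translate([-563, 188, 0]) stool();
translate([1827, 188, 0]) stool();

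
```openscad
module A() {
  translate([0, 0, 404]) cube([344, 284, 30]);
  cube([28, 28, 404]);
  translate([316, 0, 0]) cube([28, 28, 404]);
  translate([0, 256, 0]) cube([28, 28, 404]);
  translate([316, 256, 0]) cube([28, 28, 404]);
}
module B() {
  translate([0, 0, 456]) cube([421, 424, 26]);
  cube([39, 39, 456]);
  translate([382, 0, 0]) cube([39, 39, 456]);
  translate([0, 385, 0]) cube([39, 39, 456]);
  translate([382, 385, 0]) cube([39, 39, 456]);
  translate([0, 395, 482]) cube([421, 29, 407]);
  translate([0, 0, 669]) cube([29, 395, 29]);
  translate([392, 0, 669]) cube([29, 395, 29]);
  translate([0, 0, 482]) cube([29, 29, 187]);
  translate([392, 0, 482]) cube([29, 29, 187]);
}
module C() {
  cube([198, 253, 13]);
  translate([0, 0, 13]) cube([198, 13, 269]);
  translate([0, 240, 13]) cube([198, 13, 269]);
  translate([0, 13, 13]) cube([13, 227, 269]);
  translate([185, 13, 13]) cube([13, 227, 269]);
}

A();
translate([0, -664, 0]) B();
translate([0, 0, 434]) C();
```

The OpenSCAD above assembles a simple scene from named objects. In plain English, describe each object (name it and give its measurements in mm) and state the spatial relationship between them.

A is a four-legged stool. The seat is 344×284 mm, 30 mm thick, top at z = 434 mm. It stands on four square legs, each 28×28 mm in cross-section, from z = 0 to the seat underside, each flush with a corner of the seat.

B is a chair: 421×424 mm seat, 26 mm thick, top at z = 482 mm, on four 39 mm square corner legs flush with the seat edges. A 29 mm thick backrest slab spans the full seat width, extending 407 mm above the seat top, its back face flush with the seat's +y edge. Two armrests of 29×29 mm section run along each side from the seat's front edge to the front of the backrest, top faces 216 mm above the seat top and outer faces flush with the seat's x-edges; a 29×29 mm post under the front of each armrest stands on the seat at the front corner.

C is an open-topped rectangular box: outside dimensions 198×253×282 mm, with a uniform wall and base thickness of 13 mm. The base is a full 198×253 slab on the floor; four walls sit on top of the base. The front and back walls (the −y and +y sides) span the full width; the two side walls fit between them.

The chair is on the floor beside the stool on its −y side. The open box is on top of the stool.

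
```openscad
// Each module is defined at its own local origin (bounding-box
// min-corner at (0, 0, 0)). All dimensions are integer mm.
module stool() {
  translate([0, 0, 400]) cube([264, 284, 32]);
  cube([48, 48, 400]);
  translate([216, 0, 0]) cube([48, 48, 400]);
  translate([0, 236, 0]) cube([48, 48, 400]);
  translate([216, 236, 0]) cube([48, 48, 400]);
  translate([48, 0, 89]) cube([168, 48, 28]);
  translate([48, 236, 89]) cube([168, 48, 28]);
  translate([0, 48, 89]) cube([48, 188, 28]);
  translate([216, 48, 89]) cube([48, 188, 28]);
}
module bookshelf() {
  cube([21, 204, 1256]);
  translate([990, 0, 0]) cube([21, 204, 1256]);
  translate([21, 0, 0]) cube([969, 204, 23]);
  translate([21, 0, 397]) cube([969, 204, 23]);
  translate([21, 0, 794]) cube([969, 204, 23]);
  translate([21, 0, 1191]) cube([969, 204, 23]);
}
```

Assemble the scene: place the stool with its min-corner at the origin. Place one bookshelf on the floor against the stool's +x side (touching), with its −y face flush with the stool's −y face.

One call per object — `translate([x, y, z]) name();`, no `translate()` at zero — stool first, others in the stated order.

stool();
translate([264, 0, 0]) bookshelf();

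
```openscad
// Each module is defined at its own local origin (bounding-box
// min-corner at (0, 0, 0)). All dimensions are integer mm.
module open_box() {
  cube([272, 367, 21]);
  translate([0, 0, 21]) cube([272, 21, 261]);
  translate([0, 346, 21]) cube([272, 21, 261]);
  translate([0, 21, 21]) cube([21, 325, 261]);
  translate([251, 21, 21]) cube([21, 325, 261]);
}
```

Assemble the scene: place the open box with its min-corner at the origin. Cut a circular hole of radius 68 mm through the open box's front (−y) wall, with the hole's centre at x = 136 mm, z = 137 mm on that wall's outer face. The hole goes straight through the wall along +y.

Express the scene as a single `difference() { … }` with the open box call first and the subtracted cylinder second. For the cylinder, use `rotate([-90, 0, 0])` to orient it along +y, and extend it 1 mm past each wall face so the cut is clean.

difference() {
  open_box();
  translate([136, -1, 137]) rotate([-90, 0, 0]) cylinder(h = 23, r = 68);
}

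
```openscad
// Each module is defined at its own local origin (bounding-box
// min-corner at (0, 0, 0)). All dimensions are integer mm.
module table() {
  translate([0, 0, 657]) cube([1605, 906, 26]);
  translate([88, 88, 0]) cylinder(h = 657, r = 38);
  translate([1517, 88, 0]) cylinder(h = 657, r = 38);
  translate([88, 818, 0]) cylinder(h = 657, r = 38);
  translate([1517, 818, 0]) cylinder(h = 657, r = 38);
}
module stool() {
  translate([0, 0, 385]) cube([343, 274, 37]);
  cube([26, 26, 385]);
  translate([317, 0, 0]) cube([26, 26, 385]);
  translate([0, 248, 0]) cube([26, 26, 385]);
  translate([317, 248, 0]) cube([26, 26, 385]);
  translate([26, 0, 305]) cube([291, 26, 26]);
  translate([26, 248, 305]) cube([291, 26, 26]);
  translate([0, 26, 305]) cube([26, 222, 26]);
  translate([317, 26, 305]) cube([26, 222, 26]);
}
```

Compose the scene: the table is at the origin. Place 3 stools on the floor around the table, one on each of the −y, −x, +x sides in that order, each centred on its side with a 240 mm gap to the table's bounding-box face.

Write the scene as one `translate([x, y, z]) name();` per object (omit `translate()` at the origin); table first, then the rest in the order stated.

table();
translate([631, -514, 0]) stool();
translate([-583, 316, 0]) stool();
translate([1845, 316, 0]) stool();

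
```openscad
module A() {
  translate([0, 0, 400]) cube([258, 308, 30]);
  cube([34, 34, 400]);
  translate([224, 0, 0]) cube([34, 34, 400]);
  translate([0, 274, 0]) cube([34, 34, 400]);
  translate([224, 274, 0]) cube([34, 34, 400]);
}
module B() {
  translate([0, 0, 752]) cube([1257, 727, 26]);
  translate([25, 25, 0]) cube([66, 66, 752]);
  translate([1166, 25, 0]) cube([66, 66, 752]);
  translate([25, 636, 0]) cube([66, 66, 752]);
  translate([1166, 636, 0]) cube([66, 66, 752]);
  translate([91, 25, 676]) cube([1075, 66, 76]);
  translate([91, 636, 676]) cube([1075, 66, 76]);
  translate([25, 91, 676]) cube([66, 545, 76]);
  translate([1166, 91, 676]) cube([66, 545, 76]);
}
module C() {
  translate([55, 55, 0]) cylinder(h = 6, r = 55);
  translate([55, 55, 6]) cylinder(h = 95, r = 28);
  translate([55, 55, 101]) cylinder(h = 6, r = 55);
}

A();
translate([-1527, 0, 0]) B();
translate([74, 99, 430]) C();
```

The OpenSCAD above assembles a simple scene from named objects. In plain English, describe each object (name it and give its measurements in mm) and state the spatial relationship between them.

A is a simple wooden stool: a rectangular seat 258 mm (x) by 308 mm (y), 30 mm thick, top face at z = 430 mm, on four square legs, each 34×34 mm in cross-section. The legs rest on z = 0, each flush with a corner of the seat.

B is a table with a 1257×727 mm rectangular top, 26 mm thick, top surface at z = 778 mm, supported by four 66×66 mm square legs, each inset 25 mm from the nearest pair of top edges, running from the floor. Four apron rails, 66 mm thick and 76 mm tall, run between adjacent legs with their top edges flush with the underside of the top and their outer faces flush with the legs' outer faces.

C is a spool: two coaxial disc flanges of radius 55 mm and thickness 6 mm, joined by a core cylinder of radius 28 mm and height 95 mm. The lower flange rests on z = 0 and the three cylinders share a vertical axis.

The table is on the floor beside the stool on its −x side. The spool is on top of the stool, centred.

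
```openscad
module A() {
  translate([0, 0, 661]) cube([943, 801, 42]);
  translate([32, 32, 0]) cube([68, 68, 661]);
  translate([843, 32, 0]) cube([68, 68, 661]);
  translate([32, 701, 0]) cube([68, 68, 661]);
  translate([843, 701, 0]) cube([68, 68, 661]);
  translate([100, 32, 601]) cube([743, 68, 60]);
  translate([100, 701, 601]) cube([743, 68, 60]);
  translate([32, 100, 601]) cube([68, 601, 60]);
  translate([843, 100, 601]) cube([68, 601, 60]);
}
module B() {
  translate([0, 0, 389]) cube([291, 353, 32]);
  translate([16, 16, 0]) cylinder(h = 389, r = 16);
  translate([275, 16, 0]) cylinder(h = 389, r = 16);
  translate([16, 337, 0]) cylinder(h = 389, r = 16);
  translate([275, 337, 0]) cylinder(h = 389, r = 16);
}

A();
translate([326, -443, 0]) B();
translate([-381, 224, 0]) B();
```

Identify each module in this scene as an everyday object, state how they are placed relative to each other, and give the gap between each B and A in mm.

A is a table. B is a stool. Two stools sit around the table at the −y, −x sides. The gap between each stool and the table is 90 mm.

Each stool's nearest face is 90 mm from the table's bounding box.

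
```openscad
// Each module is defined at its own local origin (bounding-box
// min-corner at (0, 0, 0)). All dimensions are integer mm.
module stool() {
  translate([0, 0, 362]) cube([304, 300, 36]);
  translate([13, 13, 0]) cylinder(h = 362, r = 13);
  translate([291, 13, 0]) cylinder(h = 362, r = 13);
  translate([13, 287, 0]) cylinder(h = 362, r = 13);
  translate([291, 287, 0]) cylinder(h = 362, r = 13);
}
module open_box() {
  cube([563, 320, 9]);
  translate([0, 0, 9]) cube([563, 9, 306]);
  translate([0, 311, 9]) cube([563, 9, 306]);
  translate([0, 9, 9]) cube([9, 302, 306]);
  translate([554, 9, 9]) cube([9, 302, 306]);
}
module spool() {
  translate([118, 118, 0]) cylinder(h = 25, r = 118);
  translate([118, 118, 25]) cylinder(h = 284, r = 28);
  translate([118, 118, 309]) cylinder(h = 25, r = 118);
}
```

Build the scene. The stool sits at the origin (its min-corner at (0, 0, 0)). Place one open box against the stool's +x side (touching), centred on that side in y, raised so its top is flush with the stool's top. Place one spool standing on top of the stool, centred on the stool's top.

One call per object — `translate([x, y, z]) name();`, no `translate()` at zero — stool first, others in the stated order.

stool();
translate([304, -10, 83]) open_box();
translate([34, 32, 398]) spool();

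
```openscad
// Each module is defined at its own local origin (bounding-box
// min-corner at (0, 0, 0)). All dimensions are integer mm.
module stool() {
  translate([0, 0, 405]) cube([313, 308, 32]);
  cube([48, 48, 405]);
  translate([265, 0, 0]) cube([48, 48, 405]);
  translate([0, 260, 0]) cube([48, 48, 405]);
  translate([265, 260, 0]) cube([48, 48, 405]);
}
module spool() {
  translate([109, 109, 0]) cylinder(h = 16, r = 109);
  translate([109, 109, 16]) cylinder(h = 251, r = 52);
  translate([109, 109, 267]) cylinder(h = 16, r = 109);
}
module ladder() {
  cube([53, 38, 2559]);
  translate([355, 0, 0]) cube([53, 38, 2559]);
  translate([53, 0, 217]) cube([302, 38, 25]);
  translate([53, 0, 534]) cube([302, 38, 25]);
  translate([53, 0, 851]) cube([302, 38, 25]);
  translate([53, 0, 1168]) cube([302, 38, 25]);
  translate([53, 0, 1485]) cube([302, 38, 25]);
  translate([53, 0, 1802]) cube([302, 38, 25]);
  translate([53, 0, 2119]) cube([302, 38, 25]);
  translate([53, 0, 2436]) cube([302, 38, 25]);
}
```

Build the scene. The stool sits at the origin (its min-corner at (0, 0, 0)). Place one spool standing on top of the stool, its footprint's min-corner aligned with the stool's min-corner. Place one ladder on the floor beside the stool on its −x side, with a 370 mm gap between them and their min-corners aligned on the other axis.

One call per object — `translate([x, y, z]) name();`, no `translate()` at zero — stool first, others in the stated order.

stool();
translate([0, 0, 437]) spool();
translate([-778, 0, 0]) ladder();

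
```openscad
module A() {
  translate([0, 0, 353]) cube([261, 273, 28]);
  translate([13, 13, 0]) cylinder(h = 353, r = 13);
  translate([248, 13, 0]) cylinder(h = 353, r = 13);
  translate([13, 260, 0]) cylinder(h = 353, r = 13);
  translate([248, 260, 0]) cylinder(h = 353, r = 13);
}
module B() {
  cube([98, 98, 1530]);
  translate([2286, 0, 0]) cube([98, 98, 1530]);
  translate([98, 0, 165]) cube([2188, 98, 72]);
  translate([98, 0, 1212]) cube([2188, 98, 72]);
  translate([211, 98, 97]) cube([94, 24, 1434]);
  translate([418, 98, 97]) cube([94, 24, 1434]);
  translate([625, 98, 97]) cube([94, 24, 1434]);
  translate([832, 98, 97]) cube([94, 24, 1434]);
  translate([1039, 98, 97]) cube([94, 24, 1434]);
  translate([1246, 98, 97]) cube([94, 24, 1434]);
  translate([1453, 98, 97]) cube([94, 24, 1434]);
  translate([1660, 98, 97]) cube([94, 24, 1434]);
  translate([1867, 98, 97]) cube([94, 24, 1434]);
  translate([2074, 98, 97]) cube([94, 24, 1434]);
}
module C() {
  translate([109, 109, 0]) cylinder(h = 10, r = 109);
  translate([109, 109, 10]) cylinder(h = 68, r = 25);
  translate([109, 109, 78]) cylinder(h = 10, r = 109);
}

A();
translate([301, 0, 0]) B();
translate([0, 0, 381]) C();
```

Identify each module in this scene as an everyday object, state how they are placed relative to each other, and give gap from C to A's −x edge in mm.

The spool's min-x is at 0; the stool's min-x is 0; gap = 0 mm.

A is a stool. B is a fence section. C is a spool. The fence section is on the floor beside the stool on its +x side. The spool is on top of the stool. The gap from the spool to the stool's −x edge is 0 mm.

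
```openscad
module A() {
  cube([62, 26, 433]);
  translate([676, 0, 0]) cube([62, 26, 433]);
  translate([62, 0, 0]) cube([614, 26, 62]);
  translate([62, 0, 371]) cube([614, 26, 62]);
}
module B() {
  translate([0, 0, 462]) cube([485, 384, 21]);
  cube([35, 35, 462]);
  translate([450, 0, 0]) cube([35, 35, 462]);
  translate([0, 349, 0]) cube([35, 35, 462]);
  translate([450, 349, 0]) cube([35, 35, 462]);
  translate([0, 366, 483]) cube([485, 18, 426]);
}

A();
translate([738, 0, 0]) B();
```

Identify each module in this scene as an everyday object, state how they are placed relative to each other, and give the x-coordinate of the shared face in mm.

A is a picture frame. B is a chair. The chair is against the picture frame's +x side, with their −y faces flush. The x-coordinate of the shared face is 738 mm.

The picture frame's +x face and the chair's −x face are both at x = 738 mm.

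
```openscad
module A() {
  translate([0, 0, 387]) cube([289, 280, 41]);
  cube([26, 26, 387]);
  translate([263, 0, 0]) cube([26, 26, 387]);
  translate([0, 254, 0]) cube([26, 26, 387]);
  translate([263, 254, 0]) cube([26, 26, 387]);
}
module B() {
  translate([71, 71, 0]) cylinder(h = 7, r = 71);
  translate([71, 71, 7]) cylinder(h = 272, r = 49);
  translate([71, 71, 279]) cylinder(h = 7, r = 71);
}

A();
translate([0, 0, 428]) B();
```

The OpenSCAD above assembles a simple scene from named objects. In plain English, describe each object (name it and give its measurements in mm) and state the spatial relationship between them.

A is a four-legged stool. The seat is a 289×280×41 mm slab whose top surface is at z = 428 mm; four square legs, each 26×26 mm in cross-section, run from the floor (z = 0) to the underside of the seat, each flush with a corner of the seat.

B is a spool: two coaxial disc flanges of radius 71 mm and thickness 7 mm, joined by a core cylinder of radius 49 mm and height 272 mm. The lower flange rests on z = 0 and the three cylinders share a vertical axis.

The spool is on top of the stool.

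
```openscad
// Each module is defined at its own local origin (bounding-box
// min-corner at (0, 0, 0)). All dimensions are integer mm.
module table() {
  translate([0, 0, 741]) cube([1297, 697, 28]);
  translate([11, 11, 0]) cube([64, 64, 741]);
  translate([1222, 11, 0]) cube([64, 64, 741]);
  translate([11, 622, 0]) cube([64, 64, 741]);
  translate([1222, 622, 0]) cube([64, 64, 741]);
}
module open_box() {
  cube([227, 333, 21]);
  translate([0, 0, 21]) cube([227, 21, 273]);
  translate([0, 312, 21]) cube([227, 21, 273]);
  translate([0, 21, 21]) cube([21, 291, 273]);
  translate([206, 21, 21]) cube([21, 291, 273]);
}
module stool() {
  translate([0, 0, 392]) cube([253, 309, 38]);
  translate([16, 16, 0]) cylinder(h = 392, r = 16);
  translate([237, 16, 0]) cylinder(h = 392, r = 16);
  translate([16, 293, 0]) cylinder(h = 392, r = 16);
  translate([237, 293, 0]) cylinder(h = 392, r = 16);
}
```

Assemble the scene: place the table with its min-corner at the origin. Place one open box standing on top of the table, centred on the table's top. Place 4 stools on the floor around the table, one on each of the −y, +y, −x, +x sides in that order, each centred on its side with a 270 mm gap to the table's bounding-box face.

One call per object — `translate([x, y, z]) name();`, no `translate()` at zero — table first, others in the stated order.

table();
translate([535, 182, 769]) open_box();
translate([522, -579, 0]) stool();
translate([522, 967, 0]) stool();
translate([-523, 194, 0]) stool();
translate([1567, 194, 0]) stool();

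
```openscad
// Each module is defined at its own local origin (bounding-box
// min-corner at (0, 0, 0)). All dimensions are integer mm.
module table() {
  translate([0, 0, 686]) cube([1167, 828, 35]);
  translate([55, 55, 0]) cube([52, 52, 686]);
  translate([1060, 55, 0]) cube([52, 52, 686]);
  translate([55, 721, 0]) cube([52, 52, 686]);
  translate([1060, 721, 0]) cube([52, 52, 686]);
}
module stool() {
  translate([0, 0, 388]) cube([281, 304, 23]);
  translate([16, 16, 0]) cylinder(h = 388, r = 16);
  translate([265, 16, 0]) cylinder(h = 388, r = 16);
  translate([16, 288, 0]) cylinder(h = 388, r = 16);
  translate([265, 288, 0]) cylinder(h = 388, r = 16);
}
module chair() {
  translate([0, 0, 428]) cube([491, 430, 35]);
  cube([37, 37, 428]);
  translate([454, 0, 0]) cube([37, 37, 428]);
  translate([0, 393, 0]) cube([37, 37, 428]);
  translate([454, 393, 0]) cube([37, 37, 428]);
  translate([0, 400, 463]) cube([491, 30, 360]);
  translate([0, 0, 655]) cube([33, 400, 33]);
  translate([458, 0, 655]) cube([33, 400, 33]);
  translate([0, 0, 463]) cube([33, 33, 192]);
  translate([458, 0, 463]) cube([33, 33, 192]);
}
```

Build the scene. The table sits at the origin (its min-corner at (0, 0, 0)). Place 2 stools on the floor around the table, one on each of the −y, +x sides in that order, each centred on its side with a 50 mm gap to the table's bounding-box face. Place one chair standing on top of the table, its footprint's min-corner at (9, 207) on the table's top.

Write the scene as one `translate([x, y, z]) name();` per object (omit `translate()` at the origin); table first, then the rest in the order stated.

table();
translate([443, -354, 0]) stool();
translate([1217, 262, 0]) stool();
translate([9, 207, 721]) chair();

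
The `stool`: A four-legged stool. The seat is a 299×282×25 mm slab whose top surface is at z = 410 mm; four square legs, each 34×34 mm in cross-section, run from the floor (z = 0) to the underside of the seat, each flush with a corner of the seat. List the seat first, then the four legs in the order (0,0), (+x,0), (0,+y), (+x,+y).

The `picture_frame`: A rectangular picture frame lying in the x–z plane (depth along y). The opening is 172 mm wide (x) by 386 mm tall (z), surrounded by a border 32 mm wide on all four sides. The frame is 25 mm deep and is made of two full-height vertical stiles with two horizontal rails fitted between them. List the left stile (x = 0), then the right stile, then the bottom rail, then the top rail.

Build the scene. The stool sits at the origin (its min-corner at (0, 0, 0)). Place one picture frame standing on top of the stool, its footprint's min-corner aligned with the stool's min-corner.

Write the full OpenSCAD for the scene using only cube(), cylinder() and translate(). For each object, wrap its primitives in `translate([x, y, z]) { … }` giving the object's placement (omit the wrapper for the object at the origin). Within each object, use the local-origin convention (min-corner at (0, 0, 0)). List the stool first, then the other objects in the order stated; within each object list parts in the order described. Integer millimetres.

translate([0, 0, 385]) cube([299, 282, 25]);
cube([34, 34, 385]);
translate([265, 0, 0]) cube([34, 34, 385]);
translate([0, 248, 0]) cube([34, 34, 385]);
translate([265, 248, 0]) cube([34, 34, 385]);
translate([0, 0, 410]) {
  cube([32, 25, 450]);
  translate([204, 0, 0]) cube([32, 25, 450]);
  translate([32, 0, 0]) cube([172, 25, 32]);
  translate([32, 0, 418]) cube([172, 25, 32]);
}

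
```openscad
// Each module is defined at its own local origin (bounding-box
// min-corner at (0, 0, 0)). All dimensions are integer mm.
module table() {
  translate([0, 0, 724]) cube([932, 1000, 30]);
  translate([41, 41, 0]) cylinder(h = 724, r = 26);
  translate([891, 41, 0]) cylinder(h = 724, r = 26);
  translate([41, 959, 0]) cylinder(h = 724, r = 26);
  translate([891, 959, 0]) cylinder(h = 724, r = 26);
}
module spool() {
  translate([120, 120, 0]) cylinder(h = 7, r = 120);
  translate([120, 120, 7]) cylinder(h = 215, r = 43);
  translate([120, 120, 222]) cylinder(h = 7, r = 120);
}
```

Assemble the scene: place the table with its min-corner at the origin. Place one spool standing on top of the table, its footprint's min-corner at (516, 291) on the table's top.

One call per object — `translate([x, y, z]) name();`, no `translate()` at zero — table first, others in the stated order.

table();
translate([516, 291, 754]) spool();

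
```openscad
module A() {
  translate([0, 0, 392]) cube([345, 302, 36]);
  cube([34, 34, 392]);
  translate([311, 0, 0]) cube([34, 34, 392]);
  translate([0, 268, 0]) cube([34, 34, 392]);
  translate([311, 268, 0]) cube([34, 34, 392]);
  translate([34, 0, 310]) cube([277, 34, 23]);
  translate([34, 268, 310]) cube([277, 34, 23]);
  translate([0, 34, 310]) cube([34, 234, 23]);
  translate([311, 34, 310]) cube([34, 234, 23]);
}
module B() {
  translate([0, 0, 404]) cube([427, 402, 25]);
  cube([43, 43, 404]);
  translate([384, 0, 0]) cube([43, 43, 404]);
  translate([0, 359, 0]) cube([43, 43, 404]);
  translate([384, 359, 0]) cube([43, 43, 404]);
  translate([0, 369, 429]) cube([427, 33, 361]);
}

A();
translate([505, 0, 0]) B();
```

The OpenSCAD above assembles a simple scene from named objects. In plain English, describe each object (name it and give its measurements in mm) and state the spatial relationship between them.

A is a four-legged stool. The seat is a 345×302×36 mm slab whose top surface is at z = 428 mm; four square legs, each 34×34 mm in cross-section, run from the floor (z = 0) to the underside of the seat, each flush with a corner of the seat. Four stretchers, 34 mm wide and 23 mm tall, connect adjacent legs with their undersides at z = 310 mm, each running between the inner faces of the legs it joins and aligned with the legs' outer faces on the other axis.

B is a chair: 427×402 mm seat, 25 mm thick, top at z = 429 mm, on four 43 mm square corner legs flush with the seat edges. A 33 mm thick backrest slab spans the full seat width, extending 361 mm above the seat top, its back face flush with the seat's +y edge.

The chair is on the floor beside the stool on its +x side.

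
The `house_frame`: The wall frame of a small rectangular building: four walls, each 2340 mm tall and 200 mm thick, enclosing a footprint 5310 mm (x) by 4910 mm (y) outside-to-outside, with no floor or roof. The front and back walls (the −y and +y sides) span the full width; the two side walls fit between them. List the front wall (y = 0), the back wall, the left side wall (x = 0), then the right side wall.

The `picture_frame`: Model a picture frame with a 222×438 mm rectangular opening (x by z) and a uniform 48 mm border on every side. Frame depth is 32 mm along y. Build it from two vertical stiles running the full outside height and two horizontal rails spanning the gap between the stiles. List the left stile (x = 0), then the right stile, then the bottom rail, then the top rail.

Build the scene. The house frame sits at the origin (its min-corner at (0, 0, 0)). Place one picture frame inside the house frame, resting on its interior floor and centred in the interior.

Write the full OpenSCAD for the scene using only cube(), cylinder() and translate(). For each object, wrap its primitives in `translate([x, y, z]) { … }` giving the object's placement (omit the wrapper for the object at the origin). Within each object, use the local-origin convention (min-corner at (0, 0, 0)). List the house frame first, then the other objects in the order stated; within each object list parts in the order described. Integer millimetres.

cube([5310, 200, 2340]);
translate([0, 4710, 0]) cube([5310, 200, 2340]);
translate([0, 200, 0]) cube([200, 4510, 2340]);
translate([5110, 200, 0]) cube([200, 4510, 2340]);
translate([2496, 2439, 0]) {
  cube([48, 32, 534]);
  translate([270, 0, 0]) cube([48, 32, 534]);
  translate([48, 0, 0]) cube([222, 32, 48]);
  translate([48, 0, 486]) cube([222, 32, 48]);
}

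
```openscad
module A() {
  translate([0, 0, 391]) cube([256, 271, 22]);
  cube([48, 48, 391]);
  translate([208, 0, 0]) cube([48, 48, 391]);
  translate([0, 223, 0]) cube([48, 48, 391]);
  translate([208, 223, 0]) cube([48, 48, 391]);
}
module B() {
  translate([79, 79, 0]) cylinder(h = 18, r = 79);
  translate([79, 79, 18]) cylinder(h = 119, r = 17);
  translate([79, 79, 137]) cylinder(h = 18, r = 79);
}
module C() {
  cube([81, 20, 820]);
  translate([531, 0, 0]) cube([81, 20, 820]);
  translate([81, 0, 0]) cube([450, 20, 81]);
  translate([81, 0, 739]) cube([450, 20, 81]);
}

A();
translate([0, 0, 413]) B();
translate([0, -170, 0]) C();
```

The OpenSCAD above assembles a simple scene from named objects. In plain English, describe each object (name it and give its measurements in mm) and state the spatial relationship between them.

A is a four-legged stool. The seat is 256×271 mm, 22 mm thick, top at z = 413 mm. It stands on four square legs, each 48×48 mm in cross-section, from z = 0 to the seat underside, each flush with a corner of the seat.

B is a spool: two coaxial disc flanges of radius 79 mm and thickness 18 mm, joined by a core cylinder of radius 17 mm and height 119 mm. The lower flange rests on z = 0 and the three cylinders share a vertical axis.

C is a rectangular picture frame lying in the x–z plane (depth along y). The opening is 450 mm wide (x) by 658 mm tall (z), surrounded by a border 81 mm wide on all four sides. The frame is 20 mm deep and is made of two full-height vertical stiles with two horizontal rails fitted between them.

The spool is on top of the stool. The picture frame is on the floor beside the stool on its −y side.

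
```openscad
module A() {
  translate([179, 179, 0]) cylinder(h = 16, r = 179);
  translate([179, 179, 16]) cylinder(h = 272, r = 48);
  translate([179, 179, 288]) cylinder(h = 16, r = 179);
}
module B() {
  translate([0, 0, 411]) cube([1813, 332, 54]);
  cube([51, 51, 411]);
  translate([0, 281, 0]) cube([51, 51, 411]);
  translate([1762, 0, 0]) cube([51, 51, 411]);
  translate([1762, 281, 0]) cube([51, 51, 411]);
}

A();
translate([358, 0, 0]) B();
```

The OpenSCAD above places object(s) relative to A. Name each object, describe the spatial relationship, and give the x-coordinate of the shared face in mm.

The spool's +x face and the bench's −x face are both at x = 358 mm.

A is a spool. B is a bench. The bench is against the spool's +x side, with their −y faces flush. The x-coordinate of the shared face is 358 mm.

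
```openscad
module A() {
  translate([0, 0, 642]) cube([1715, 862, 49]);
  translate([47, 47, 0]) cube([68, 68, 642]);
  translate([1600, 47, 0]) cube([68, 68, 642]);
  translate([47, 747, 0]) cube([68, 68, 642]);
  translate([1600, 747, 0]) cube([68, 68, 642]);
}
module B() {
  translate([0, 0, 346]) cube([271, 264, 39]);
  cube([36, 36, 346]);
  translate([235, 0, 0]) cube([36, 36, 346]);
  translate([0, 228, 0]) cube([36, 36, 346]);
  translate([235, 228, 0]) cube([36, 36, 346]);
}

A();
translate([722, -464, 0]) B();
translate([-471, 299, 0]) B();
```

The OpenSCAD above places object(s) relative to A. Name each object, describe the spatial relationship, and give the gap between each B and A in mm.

A is a table. B is a stool. Two stools sit around the table at the −y, −x sides. The gap between each stool and the table is 200 mm.

Each stool's nearest face is 200 mm from the table's bounding box.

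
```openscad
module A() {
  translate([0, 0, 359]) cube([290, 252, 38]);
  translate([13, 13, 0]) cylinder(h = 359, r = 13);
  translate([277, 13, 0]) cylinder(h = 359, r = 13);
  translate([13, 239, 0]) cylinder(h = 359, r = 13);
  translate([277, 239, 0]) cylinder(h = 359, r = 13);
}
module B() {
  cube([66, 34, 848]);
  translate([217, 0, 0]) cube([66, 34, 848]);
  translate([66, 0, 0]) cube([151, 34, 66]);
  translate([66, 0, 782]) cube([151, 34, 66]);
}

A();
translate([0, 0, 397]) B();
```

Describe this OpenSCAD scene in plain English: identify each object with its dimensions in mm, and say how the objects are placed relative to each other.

A is a four-legged stool. The seat is a 290×252×38 mm slab whose top surface is at z = 397 mm; four round legs, each 26 mm in diameter, run from the floor (z = 0) to the underside of the seat, each leg's axis is inset half a diameter from the nearest pair of seat edges (so the leg's bounding box is flush with the corner).

B is a picture frame with a 151×716 mm rectangular opening (x by z) and a uniform 66 mm border on every side. Frame depth is 34 mm along y. It is built from two vertical stiles running the full outside height and two horizontal rails spanning the gap between the stiles.

The picture frame is on top of the stool.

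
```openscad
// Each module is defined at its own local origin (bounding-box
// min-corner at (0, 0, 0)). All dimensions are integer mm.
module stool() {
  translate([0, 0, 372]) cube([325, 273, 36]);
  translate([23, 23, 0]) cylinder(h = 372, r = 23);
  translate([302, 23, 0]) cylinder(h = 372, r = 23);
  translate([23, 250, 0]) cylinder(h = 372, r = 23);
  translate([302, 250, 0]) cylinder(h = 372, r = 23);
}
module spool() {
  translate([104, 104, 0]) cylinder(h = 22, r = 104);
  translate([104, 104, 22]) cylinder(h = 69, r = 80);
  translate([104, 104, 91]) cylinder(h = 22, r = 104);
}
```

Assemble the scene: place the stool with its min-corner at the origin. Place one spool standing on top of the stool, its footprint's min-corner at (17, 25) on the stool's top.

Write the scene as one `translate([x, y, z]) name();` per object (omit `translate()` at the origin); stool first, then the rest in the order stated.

stool();
translate([17, 25, 408]) spool();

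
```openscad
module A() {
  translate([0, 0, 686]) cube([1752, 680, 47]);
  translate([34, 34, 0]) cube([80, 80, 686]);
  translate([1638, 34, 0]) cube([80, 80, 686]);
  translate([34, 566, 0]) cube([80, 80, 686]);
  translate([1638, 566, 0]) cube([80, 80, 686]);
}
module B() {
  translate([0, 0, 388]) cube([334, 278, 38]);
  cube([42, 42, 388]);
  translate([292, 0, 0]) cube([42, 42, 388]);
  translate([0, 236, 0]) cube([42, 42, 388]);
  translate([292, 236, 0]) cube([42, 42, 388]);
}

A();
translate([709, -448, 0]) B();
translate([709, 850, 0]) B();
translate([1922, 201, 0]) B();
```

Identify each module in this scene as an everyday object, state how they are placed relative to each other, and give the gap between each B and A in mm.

Each stool's nearest face is 170 mm from the table's bounding box.

A is a table. B is a stool. Three stools sit around the table at the −y, +y, +x sides. The gap between each stool and the table is 170 mm.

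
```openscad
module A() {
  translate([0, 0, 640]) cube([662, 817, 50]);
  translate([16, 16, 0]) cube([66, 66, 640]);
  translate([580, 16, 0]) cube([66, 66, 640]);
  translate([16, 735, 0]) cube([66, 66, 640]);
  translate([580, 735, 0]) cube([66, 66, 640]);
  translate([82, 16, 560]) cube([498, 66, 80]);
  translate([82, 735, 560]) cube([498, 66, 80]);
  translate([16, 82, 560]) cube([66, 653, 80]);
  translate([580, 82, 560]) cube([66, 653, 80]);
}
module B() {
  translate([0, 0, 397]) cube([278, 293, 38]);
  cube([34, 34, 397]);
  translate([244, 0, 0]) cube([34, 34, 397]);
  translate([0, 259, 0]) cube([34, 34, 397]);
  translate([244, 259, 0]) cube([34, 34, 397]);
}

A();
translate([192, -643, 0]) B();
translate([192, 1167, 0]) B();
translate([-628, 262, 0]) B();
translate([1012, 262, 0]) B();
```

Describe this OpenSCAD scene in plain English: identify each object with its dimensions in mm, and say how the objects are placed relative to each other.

A is a table: top 662 mm (x) × 817 mm (y), 50 mm thick, upper face at z = 690 mm, on four 66×66 mm square legs, each inset 16 mm from the nearest pair of top edges, running from z = 0 to the bottom of the top. Four apron rails, 66 mm thick and 80 mm tall, run between adjacent legs with their top edges flush with the underside of the top and their outer faces flush with the legs' outer faces.

B is a four-legged stool. The seat is 278×293 mm, 38 mm thick, top at z = 435 mm. It stands on four square legs, each 34×34 mm in cross-section, from z = 0 to the seat underside, each flush with a corner of the seat.

Four stools sit around the table at the −y, +y, −x, +x sides.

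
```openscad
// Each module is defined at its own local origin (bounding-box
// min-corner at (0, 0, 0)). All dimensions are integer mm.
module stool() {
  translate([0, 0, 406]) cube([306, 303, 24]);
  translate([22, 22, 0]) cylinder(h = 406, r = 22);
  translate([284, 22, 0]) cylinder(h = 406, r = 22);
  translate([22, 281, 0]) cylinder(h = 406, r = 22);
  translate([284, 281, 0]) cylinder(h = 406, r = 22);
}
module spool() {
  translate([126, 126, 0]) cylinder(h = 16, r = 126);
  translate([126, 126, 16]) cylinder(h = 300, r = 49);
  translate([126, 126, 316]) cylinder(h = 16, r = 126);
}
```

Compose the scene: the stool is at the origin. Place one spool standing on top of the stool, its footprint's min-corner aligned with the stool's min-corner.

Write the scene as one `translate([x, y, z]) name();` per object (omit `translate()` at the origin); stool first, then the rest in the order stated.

stool();
translate([0, 0, 430]) spool();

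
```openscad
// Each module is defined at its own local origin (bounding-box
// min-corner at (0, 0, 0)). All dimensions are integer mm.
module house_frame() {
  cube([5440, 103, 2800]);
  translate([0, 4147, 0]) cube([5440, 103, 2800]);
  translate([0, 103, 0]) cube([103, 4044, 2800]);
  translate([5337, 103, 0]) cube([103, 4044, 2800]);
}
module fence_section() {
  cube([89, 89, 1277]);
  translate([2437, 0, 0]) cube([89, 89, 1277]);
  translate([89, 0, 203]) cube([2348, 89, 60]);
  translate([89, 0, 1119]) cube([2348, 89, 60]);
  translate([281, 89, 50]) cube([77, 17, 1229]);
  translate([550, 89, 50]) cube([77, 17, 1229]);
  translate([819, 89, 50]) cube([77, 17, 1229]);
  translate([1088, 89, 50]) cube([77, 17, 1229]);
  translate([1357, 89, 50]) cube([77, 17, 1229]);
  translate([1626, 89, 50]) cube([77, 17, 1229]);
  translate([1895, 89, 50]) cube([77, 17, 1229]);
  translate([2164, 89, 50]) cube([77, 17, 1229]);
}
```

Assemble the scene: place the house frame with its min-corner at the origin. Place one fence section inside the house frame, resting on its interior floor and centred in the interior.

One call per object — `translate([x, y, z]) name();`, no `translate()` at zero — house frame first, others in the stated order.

house_frame();
translate([1457, 2072, 0]) fence_section();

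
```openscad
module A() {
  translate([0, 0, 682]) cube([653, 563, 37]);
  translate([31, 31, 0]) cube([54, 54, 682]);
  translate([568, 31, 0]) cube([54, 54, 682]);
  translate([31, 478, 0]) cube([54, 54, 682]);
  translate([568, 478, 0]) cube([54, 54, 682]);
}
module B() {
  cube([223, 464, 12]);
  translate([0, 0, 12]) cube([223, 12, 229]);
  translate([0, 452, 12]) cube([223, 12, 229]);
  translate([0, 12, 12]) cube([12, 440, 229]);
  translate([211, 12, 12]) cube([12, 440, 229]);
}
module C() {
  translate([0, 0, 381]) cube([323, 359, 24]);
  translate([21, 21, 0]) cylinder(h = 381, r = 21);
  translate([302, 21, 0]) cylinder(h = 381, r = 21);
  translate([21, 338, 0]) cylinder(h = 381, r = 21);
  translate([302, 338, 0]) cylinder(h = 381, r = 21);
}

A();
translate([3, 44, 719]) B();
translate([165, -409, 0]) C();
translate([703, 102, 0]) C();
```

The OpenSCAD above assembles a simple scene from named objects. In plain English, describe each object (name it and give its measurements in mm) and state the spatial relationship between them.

A is a rectangular dining table. The top is 653×563×37 mm with its upper surface at z = 719 mm. It stands on four 54×54 mm square legs, each inset 31 mm from the nearest pair of top edges, running from the floor to the underside of the top.

B is an open storage box with external size 223×464×241 mm and wall thickness 12 mm (the base is also 12 mm thick). The base covers the whole footprint; the four walls stand on the base, with the y-facing walls full-width and the x-facing walls fitting between their inner faces.

C is a four-legged stool. The seat is 323×359 mm, 24 mm thick, top at z = 405 mm. It stands on four round legs, each 42 mm in diameter, from z = 0 to the seat underside, each leg's axis is inset half a diameter from the nearest pair of seat edges (so the leg's bounding box is flush with the corner).

The open box is on top of the table. Two stools sit around the table at the −y, +x sides.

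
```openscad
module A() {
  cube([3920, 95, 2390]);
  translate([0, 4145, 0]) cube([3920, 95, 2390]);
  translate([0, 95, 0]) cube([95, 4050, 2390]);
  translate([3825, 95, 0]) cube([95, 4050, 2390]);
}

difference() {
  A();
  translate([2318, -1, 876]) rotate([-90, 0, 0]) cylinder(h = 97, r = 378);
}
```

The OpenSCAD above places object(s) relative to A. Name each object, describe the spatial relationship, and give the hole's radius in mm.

The subtracted cylinder has r = 378 mm.

A is a house frame. The house frame has a circular hole through its front wall. The hole's radius is 378 mm.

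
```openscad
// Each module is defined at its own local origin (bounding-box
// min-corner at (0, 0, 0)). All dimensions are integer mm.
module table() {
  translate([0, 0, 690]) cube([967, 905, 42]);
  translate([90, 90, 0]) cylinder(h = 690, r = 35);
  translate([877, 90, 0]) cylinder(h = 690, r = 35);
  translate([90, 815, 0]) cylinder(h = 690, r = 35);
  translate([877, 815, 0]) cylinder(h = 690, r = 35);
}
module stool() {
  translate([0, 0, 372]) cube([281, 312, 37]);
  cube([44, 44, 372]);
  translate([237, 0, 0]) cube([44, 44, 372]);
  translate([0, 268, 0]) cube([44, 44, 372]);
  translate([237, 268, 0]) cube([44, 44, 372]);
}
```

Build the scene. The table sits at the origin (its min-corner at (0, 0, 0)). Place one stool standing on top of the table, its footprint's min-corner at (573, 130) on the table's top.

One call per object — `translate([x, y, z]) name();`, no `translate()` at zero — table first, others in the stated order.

table();
translate([573, 130, 732]) stool();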